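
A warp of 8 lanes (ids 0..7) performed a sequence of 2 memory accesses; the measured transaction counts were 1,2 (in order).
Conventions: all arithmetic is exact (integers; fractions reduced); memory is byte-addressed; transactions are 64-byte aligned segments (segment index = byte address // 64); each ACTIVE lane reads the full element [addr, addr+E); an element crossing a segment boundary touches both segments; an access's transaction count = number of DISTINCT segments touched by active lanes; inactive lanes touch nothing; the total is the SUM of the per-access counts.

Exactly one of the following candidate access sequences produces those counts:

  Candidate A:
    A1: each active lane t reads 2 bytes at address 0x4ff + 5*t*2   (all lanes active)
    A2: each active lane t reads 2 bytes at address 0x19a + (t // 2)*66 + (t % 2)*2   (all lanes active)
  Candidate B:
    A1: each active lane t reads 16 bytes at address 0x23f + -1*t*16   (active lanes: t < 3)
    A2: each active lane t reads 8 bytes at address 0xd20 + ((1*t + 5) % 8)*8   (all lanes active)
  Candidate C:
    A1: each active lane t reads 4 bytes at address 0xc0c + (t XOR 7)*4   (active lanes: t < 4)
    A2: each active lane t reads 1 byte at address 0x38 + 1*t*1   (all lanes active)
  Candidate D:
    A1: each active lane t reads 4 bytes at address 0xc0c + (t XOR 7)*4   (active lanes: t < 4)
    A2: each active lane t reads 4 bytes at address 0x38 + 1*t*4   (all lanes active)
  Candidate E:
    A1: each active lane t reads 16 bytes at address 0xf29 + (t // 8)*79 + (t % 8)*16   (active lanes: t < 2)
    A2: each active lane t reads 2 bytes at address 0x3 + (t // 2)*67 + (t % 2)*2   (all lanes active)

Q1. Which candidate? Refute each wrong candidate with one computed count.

A: A1 gives 3 transactions, not 1
B: A1 gives 2 transactions, not 1
C: A2 gives 1 transaction, not 2
E: A1 gives 2 transactions, not 1
D: all counts match (1,2)

Answer: D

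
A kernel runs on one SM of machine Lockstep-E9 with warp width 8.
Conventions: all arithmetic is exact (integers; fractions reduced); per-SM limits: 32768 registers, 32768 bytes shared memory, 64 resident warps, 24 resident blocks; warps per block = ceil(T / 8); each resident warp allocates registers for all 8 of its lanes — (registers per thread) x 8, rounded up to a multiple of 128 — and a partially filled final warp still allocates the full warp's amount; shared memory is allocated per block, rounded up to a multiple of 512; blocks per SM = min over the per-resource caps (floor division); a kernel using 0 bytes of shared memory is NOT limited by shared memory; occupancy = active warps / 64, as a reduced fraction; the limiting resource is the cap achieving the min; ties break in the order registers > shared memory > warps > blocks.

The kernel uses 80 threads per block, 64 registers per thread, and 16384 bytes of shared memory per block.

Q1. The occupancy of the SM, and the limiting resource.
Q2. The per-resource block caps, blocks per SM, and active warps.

Answer: occupancy 5/16, limited by shared memory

registers: 6 blocks
shared memory: 2 blocks
warps: 6 blocks
blocks: 24 blocks

Answer: 2 blocks, 20 active warps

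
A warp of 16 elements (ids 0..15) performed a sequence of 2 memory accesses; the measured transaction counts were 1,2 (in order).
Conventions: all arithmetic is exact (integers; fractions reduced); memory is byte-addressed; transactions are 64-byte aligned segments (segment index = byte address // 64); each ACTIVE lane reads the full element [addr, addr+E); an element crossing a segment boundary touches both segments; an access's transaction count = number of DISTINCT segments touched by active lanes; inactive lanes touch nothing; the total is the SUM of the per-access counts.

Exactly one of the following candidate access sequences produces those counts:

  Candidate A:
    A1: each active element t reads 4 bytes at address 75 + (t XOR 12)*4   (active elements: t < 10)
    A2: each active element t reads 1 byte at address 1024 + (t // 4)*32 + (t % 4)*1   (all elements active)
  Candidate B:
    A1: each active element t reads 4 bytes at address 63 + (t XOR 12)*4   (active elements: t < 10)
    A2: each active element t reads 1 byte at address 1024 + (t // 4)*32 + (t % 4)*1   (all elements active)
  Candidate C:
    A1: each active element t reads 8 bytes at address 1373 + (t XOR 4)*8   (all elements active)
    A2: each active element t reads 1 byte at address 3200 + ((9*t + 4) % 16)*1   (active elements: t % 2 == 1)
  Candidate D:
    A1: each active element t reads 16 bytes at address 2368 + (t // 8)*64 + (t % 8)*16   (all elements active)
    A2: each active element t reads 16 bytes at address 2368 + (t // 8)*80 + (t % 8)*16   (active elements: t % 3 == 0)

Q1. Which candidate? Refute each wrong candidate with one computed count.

A: A1 gives 2 transactions, not 1
C: A1 gives 3 transactions, not 1
D: A1 gives 3 transactions, not 1
B: all counts match (1,2)

Answer: B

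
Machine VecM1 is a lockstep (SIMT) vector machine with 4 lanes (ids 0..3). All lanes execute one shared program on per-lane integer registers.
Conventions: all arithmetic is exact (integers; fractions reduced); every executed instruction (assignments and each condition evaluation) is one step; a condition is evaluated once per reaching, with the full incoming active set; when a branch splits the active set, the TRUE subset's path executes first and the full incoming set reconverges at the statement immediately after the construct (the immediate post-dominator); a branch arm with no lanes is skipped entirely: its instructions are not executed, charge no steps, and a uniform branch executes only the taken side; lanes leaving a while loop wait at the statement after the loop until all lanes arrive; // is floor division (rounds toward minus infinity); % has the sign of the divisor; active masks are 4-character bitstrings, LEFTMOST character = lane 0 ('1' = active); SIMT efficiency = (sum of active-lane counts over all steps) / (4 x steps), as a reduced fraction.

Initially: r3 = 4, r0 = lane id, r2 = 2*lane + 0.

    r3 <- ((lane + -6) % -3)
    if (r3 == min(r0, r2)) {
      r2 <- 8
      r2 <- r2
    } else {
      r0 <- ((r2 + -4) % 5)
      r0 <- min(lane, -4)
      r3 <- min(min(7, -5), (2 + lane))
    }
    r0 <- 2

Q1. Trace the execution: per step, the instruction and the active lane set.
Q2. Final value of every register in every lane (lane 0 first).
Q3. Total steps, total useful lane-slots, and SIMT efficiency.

step 0: r3 <- ((lane + -6) % -3)     1111
step 1: eval (r3 == min(r0, r2))     1111
step 2: r2 <- 8                      1000
step 3: r2 <- r2                     1000
step 4: r0 <- ((r2 + -4) % 5)        0111
step 5: r0 <- min(lane, -4)          0111
step 6: r3 <- min(min(7, -5), (2 + lane)) 0111
step 7: r0 <- 2                      1111

Answer: 8 steps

r3: 0,-5,-5,-5
r0: 2,2,2,2
r2: 8,2,4,6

steps = 8; useful = 23; efficiency = 23/32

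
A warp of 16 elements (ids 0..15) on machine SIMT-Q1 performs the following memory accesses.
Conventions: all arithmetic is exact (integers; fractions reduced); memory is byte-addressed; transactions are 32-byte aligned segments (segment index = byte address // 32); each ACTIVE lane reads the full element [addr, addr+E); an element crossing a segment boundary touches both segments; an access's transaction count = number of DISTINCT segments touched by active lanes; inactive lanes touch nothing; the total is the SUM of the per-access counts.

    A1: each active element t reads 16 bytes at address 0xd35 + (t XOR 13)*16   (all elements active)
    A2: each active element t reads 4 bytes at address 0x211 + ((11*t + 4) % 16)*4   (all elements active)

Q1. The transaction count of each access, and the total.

A1: 9 transactions
A2: 3 transactions

Answer: 9,3; total 12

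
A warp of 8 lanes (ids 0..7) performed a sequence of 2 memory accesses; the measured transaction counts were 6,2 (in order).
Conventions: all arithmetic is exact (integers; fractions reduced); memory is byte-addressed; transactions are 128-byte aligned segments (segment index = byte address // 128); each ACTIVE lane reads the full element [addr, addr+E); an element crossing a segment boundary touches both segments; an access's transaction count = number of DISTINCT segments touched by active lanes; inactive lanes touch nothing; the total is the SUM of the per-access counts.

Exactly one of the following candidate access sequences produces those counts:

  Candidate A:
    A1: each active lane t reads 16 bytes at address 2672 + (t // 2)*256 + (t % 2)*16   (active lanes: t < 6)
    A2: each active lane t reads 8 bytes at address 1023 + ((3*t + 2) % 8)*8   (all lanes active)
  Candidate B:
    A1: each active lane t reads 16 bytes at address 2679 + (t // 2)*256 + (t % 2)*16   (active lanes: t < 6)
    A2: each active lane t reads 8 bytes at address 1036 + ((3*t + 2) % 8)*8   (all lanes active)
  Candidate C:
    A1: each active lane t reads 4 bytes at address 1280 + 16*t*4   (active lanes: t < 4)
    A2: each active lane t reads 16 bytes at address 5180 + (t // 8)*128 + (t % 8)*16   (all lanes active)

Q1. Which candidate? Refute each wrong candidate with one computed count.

B: A2 gives 1 transaction, not 2
C: A1 gives 2 transactions, not 6
A: all counts match (6,2)

Answer: A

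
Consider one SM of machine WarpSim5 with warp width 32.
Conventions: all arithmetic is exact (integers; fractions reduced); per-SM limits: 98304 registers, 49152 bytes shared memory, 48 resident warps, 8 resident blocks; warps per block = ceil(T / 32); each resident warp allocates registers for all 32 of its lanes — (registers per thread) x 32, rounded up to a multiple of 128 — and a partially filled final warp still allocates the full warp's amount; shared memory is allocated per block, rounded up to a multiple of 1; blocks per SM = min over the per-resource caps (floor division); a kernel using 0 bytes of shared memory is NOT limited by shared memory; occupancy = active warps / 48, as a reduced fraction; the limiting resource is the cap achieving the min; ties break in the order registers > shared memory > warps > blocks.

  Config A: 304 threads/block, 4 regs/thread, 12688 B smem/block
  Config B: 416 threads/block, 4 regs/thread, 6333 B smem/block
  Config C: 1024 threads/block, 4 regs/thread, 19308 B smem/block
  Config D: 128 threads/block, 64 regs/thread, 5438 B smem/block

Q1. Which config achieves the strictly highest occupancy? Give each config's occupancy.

occupancies: A 5/8, B 13/16, C 2/3, D 2/3

Answer: B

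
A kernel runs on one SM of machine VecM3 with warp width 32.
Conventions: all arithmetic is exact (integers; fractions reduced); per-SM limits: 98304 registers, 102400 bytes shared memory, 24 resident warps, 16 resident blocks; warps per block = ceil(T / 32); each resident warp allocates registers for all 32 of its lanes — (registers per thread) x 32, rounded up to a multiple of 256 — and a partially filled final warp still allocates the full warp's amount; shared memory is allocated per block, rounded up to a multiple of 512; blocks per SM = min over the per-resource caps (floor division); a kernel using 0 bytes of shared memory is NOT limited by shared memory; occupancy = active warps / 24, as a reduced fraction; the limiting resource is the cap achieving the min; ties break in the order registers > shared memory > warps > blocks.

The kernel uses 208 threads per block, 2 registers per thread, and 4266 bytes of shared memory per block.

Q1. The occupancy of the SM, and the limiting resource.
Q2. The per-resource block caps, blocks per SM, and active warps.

Answer: occupancy 7/8, limited by warps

registers: 54 blocks
shared memory: 22 blocks
warps: 3 blocks
blocks: 16 blocks

Answer: 3 blocks, 21 active warps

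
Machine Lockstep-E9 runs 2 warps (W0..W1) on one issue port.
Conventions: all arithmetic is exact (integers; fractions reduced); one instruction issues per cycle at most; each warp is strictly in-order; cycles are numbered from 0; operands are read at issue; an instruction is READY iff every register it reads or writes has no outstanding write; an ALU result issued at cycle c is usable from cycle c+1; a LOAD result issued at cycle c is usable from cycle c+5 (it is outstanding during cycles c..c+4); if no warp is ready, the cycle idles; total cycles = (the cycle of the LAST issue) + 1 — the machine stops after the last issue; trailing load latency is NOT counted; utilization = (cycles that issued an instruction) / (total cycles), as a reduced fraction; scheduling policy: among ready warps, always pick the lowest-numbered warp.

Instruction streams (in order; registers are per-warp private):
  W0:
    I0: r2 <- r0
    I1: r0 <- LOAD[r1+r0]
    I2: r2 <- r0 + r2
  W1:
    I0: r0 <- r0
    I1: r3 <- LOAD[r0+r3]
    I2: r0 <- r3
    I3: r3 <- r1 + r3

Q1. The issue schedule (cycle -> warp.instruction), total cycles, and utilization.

cycle 0: W0.I0
cycle 1: W0.I1
cycle 2: W1.I0
cycle 3: W1.I1
cycle 4: idle
cycle 5: idle
cycle 6: W0.I2
cycle 7: idle
cycle 8: W1.I2
cycle 9: W1.I3

Answer: 10 cycles, utilization 7/10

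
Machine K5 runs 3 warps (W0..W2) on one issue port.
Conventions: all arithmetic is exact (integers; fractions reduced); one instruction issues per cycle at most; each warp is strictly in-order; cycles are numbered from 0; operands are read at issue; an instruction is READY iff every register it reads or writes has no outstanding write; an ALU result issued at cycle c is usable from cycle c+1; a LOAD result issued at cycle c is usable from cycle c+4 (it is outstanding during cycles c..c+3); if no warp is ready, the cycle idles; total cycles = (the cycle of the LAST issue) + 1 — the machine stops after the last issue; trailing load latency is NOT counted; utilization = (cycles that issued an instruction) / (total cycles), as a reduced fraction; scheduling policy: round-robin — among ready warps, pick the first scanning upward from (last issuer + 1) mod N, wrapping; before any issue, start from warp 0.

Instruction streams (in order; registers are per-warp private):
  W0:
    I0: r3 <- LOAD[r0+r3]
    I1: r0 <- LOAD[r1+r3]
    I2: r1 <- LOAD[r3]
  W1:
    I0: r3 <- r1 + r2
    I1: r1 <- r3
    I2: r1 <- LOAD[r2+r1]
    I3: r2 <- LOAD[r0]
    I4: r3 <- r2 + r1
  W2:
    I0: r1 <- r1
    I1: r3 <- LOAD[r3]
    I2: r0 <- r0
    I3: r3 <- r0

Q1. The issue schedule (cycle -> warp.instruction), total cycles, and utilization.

cycle 0: W0.I0
cycle 1: W1.I0
cycle 2: W2.I0
cycle 3: W1.I1
cycle 4: W2.I1
cycle 5: W0.I1
cycle 6: W1.I2
cycle 7: W2.I2
cycle 8: W0.I2
cycle 9: W1.I3
cycle 10: W2.I3
cycle 11: idle
cycle 12: idle
cycle 13: W1.I4

Answer: 14 cycles, utilization 6/7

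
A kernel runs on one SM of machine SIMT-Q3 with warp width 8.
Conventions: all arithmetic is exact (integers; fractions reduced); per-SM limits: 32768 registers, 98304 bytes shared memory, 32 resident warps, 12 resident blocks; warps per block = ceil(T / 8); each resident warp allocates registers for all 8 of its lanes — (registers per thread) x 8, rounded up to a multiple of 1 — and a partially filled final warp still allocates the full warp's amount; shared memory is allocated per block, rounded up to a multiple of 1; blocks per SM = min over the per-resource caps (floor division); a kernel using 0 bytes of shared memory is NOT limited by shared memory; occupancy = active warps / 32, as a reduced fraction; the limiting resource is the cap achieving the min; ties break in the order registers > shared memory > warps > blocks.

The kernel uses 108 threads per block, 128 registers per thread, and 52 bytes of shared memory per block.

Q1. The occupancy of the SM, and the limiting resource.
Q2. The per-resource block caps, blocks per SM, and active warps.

Answer: occupancy 7/8, limited by registers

registers: 2 blocks
shared memory: 1890 blocks
warps: 2 blocks
blocks: 12 blocks

Answer: 2 blocks, 28 active warps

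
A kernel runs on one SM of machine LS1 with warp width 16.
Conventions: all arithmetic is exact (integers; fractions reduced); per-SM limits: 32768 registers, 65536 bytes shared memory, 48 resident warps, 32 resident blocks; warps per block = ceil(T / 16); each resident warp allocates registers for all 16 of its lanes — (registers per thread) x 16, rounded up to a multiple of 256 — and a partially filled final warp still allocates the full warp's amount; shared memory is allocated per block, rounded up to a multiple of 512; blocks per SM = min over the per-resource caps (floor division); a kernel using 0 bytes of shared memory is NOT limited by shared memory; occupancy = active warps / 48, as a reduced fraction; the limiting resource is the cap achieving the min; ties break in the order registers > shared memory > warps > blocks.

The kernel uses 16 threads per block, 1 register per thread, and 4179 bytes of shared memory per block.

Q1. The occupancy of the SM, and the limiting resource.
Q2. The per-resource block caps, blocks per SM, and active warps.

Answer: occupancy 7/24, limited by shared memory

registers: 128 blocks
shared memory: 14 blocks
warps: 48 blocks
blocks: 32 blocks

Answer: 14 blocks, 14 active warps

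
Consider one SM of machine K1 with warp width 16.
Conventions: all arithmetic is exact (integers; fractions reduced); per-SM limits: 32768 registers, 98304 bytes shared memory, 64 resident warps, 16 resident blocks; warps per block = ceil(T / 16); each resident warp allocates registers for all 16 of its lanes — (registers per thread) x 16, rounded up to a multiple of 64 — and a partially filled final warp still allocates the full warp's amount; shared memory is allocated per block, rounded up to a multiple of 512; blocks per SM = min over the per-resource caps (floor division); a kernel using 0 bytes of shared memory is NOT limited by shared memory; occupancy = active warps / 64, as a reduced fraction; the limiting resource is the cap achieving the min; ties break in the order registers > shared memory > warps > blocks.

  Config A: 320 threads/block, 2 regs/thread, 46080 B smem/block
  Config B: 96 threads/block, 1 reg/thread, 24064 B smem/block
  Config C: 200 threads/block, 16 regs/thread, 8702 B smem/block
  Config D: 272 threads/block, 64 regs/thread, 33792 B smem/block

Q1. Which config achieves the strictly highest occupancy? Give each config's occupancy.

occupancies: A 5/8, B 3/8, C 13/16, D 17/64

Answer: C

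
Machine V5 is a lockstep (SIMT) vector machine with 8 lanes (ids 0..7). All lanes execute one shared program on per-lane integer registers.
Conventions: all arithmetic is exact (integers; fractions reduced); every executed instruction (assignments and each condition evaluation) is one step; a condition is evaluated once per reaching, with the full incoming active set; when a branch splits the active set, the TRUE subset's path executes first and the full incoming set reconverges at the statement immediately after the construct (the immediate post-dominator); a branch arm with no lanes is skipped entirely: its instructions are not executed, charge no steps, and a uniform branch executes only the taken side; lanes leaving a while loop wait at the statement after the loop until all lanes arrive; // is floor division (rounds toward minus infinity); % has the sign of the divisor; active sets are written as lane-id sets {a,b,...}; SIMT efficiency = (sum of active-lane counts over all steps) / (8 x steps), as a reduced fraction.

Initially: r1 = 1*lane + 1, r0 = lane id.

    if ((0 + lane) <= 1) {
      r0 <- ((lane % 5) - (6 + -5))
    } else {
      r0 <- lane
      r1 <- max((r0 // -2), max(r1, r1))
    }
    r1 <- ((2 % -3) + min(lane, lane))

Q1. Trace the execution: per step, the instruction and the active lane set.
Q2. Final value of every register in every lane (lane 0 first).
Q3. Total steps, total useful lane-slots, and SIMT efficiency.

step 0: eval ((0 + lane) <= 1)       {0,1,2,3,4,5,6,7}
step 1: r0 <- ((lane % 5) - (6 + -5)) {0,1}
step 2: r0 <- lane                   {2,3,4,5,6,7}
step 3: r1 <- max((r0 // -2), max(r1, r1)) {2,3,4,5,6,7}
step 4: r1 <- ((2 % -3) + min(lane, lane)) {0,1,2,3,4,5,6,7}

Answer: 5 steps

r1: -1,0,1,2,3,4,5,6
r0: -1,0,2,3,4,5,6,7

steps = 5; useful = 30; efficiency = 30/40 = 3/4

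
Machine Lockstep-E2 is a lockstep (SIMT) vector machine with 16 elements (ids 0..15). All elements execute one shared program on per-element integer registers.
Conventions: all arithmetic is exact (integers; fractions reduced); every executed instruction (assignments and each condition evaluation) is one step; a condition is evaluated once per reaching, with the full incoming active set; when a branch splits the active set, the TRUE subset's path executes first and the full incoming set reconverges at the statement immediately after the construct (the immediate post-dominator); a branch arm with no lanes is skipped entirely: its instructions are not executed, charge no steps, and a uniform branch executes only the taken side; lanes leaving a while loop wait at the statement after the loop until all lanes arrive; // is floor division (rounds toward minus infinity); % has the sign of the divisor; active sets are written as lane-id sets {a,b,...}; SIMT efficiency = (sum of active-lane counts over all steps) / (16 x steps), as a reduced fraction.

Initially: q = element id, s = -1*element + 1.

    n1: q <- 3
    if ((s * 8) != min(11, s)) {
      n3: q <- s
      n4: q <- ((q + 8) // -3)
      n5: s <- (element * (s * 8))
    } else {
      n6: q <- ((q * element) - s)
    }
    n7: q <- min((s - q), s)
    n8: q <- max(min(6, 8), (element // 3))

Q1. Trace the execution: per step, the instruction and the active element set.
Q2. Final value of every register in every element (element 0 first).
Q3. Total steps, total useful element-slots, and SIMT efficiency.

step 0: q <- 3                       {0,1,2,3,4,5,6,7,8,9,10,11,12,13,14,15}
step 1: eval ((s * 8) != min(11, s)) {0,1,2,3,4,5,6,7,8,9,10,11,12,13,14,15}
step 2: q <- s                       {0,2,3,4,5,6,7,8,9,10,11,12,13,14,15}
step 3: q <- ((q + 8) // -3)         {0,2,3,4,5,6,7,8,9,10,11,12,13,14,15}
step 4: s <- (element * (s * 8))     {0,2,3,4,5,6,7,8,9,10,11,12,13,14,15}
step 5: q <- ((q * element) - s)     {1}
step 6: q <- min((s - q), s)         {0,1,2,3,4,5,6,7,8,9,10,11,12,13,14,15}
step 7: q <- max(min(6, 8), (element // 3)) {0,1,2,3,4,5,6,7,8,9,10,11,12,13,14,15}

Answer: 8 steps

q: 6,6,6,6,6,6,6,6,6,6,6,6,6,6,6,6
s: 0,0,-16,-48,-96,-160,-240,-336,-448,-576,-720,-880,-1056,-1248,-1456,-1680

steps = 8; useful = 110; efficiency = 110/128 = 55/64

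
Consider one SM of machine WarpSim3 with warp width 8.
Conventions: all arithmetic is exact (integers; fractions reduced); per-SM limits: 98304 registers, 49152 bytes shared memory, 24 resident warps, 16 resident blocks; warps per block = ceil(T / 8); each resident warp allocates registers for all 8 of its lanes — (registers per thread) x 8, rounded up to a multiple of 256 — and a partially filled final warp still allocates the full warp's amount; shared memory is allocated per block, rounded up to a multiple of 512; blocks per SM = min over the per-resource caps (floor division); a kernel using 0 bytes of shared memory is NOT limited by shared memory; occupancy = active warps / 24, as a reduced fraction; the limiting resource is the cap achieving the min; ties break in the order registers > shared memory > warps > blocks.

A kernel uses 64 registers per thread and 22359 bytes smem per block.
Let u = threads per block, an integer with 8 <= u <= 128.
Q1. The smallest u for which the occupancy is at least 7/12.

Answer: u = 49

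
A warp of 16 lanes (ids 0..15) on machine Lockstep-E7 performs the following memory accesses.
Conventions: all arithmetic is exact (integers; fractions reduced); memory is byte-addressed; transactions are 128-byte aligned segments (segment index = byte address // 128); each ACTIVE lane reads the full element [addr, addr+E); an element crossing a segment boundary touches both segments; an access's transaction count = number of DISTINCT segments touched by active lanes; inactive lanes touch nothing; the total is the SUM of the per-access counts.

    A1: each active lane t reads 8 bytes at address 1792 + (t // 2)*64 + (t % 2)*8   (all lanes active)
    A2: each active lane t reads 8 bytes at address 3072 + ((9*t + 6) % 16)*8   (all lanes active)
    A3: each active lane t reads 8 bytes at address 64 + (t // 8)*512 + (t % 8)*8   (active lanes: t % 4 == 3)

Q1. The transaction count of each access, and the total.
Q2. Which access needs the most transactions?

A1: 4 transactions
A2: 1 transaction
A3: 2 transactions

Answer: 4,1,2; total 7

Answer: A1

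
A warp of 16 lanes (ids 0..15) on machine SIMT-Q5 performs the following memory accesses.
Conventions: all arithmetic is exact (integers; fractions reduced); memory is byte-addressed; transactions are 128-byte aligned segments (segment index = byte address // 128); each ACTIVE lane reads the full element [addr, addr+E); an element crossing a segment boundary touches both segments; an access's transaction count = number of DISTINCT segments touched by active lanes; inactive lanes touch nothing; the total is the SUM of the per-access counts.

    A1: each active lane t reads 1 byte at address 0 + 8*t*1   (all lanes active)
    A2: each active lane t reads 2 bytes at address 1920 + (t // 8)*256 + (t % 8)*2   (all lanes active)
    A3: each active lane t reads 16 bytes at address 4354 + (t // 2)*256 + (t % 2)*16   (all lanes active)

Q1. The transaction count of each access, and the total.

A1: 1 transaction
A2: 2 transactions
A3: 8 transactions

Answer: 1,2,8; total 11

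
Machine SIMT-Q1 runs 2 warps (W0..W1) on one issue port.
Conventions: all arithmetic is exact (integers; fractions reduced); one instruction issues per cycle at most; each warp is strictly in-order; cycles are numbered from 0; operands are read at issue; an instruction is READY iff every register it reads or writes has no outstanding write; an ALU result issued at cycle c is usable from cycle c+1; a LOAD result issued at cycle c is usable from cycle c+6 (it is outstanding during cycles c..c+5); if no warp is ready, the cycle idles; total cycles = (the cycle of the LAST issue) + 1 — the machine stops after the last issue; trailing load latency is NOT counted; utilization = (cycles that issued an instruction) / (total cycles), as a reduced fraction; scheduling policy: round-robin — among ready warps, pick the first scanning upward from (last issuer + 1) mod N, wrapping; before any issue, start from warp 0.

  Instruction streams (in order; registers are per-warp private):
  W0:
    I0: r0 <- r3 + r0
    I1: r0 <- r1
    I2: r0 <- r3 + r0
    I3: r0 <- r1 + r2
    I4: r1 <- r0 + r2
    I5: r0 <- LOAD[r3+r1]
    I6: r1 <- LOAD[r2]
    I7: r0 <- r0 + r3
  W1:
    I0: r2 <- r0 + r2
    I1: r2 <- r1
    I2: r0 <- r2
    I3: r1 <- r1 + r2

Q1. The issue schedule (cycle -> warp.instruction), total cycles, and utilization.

cycle 0: W0.I0
cycle 1: W1.I0
cycle 2: W0.I1
cycle 3: W1.I1
cycle 4: W0.I2
cycle 5: W1.I2
cycle 6: W0.I3
cycle 7: W1.I3
cycle 8: W0.I4
cycle 9: W0.I5
cycle 10: W0.I6
cycle 11: idle
cycle 12: idle
cycle 13: idle
cycle 14: idle
cycle 15: W0.I7

Answer: 16 cycles, utilization 3/4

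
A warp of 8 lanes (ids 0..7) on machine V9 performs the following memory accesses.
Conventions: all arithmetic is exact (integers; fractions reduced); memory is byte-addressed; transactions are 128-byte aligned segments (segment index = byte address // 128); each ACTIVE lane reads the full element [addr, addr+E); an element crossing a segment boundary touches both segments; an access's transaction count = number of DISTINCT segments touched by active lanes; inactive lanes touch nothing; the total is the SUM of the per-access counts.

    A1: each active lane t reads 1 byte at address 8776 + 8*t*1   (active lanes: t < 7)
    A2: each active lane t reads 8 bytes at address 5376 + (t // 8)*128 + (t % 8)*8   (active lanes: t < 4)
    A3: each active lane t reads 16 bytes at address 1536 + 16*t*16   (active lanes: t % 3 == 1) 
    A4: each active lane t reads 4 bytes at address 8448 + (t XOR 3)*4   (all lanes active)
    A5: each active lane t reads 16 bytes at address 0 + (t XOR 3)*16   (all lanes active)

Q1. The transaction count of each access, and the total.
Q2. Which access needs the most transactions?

A1: 1 transaction
A2: 1 transaction
A3: 3 transactions
A4: 1 transaction
A5: 1 transaction

Answer: 1,1,3,1,1; total 7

Answer: A3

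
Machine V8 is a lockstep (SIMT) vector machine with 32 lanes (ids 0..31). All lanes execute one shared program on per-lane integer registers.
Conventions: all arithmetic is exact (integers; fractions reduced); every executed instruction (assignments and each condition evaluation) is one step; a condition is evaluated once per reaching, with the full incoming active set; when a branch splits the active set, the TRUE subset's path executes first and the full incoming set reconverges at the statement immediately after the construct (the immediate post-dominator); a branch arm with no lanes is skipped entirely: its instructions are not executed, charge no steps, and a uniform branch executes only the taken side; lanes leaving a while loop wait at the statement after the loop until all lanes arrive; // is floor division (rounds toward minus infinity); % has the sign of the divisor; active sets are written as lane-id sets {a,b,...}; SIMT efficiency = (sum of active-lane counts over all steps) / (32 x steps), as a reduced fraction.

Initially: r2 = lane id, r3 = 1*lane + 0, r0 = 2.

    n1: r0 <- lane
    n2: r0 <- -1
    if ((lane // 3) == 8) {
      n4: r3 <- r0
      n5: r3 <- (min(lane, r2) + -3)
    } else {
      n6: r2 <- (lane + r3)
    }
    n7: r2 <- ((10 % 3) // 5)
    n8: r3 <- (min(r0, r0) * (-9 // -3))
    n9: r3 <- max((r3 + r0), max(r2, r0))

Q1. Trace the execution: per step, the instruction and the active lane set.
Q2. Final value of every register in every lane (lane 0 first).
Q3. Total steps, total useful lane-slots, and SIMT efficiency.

step 0: r0 <- lane                   {0,1,2,3,4,5,6,7,8,9,10,11,12,13,14,15,16,17,18,19,20,21,22,23,24,25,26,27,28,29,30,31}
step 1: r0 <- -1                     {0,1,2,3,4,5,6,7,8,9,10,11,12,13,14,15,16,17,18,19,20,21,22,23,24,25,26,27,28,29,30,31}
step 2: eval ((lane // 3) == 8)      {0,1,2,3,4,5,6,7,8,9,10,11,12,13,14,15,16,17,18,19,20,21,22,23,24,25,26,27,28,29,30,31}
step 3: r3 <- r0                     {24,25,26}
step 4: r3 <- (min(lane, r2) + -3)   {24,25,26}
step 5: r2 <- (lane + r3)            {0,1,2,3,4,5,6,7,8,9,10,11,12,13,14,15,16,17,18,19,20,21,22,23,27,28,29,30,31}
step 6: r2 <- ((10 % 3) // 5)        {0,1,2,3,4,5,6,7,8,9,10,11,12,13,14,15,16,17,18,19,20,21,22,23,24,25,26,27,28,29,30,31}
step 7: r3 <- (min(r0, r0) * (-9 // -3)) {0,1,2,3,4,5,6,7,8,9,10,11,12,13,14,15,16,17,18,19,20,21,22,23,24,25,26,27,28,29,30,31}
step 8: r3 <- max((r3 + r0), max(r2, r0)) {0,1,2,3,4,5,6,7,8,9,10,11,12,13,14,15,16,17,18,19,20,21,22,23,24,25,26,27,28,29,30,31}

Answer: 9 steps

r2: 0,0,0,0,0,0,0,0,0,0,0,0,0,0,0,0,0,0,0,0,0,0,0,0,0,0,0,0,0,0,0,0
r3: 0,0,0,0,0,0,0,0,0,0,0,0,0,0,0,0,0,0,0,0,0,0,0,0,0,0,0,0,0,0,0,0
r0: -1,-1,-1,-1,-1,-1,-1,-1,-1,-1,-1,-1,-1,-1,-1,-1,-1,-1,-1,-1,-1,-1,-1,-1,-1,-1,-1,-1,-1,-1,-1,-1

steps = 9; useful = 227; efficiency = 227/288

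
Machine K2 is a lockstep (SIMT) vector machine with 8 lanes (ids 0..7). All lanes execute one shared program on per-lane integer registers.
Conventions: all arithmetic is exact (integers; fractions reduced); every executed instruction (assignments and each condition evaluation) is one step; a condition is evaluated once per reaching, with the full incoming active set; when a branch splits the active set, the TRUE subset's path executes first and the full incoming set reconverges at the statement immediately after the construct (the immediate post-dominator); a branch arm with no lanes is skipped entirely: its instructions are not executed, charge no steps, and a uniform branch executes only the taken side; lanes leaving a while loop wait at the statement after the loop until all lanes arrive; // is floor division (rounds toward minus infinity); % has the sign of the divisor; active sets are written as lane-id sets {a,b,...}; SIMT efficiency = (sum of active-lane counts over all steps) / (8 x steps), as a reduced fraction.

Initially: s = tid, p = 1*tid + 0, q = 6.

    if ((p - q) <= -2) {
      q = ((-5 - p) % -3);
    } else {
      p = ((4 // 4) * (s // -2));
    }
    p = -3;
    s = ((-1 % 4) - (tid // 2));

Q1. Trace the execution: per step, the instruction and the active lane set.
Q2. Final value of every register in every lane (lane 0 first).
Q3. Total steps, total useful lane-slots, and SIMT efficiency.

step 0: eval ((p - q) <= -2)         {0,1,2,3,4,5,6,7}
step 1: q <- ((-5 - p) % -3)         {0,1,2,3,4}
step 2: p <- ((4 // 4) * (s // -2))  {5,6,7}
step 3: p <- -3                      {0,1,2,3,4,5,6,7}
step 4: s <- ((-1 % 4) - (tid // 2)) {0,1,2,3,4,5,6,7}

Answer: 5 steps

s: 3,3,2,2,1,1,0,0
p: -3,-3,-3,-3,-3,-3,-3,-3
q: -2,0,-1,-2,0,6,6,6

steps = 5; useful = 32; efficiency = 32/40 = 4/5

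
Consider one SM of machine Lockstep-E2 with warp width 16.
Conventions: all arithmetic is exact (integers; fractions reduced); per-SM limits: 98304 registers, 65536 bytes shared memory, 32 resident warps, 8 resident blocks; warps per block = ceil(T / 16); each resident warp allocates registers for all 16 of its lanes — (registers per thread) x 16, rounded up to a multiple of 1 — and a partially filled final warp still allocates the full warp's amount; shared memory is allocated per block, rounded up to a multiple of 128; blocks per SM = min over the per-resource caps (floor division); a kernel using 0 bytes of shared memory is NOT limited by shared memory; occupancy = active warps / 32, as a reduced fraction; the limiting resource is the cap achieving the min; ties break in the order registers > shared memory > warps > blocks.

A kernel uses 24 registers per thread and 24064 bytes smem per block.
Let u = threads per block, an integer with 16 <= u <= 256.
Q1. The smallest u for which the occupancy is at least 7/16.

Answer: u = 97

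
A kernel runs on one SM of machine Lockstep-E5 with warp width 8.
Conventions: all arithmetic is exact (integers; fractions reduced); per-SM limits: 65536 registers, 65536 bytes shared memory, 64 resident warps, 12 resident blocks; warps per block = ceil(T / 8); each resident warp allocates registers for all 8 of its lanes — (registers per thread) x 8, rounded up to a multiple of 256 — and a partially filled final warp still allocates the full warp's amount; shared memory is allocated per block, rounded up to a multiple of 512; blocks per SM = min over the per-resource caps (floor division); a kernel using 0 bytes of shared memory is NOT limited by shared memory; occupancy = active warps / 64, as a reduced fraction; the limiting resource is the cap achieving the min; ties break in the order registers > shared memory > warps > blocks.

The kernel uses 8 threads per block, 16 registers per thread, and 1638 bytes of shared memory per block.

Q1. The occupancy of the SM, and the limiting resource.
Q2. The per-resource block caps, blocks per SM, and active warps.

Answer: occupancy 3/16, limited by blocks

registers: 256 blocks
shared memory: 32 blocks
warps: 64 blocks
blocks: 12 blocks

Answer: 12 blocks, 12 active warps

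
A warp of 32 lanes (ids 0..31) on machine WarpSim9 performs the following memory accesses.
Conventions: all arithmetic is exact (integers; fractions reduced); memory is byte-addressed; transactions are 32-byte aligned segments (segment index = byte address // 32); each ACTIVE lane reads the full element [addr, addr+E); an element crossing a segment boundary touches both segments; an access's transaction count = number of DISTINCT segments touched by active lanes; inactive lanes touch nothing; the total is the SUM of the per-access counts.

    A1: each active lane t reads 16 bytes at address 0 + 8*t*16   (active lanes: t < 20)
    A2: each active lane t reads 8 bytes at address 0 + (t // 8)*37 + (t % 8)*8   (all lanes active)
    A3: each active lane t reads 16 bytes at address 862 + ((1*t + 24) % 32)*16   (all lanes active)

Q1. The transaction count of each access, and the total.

A1: 20 transactions
A2: 6 transactions
A3: 17 transactions

Answer: 20,6,17; total 43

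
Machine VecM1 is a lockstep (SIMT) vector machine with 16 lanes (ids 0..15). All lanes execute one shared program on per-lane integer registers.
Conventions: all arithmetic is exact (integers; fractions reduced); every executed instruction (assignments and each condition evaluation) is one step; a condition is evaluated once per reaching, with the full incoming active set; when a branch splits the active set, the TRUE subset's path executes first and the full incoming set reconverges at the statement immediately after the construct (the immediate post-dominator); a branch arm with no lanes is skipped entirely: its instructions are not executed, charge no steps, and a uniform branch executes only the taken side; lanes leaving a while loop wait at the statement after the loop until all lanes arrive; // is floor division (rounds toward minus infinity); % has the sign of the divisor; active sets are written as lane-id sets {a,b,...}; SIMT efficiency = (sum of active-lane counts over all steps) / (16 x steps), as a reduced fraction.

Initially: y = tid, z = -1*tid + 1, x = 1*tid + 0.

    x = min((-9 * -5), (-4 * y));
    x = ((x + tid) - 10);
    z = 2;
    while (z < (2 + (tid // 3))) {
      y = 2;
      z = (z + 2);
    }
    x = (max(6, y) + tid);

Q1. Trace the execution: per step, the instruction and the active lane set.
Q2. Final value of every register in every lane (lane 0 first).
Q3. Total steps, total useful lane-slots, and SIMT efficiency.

step 0: x <- min((-9 * -5), (-4 * y)) {0,1,2,3,4,5,6,7,8,9,10,11,12,13,14,15}
step 1: x <- ((x + tid) - 10)        {0,1,2,3,4,5,6,7,8,9,10,11,12,13,14,15}
step 2: z <- 2                       {0,1,2,3,4,5,6,7,8,9,10,11,12,13,14,15}
step 3: eval (z < (2 + (tid // 3)))  {0,1,2,3,4,5,6,7,8,9,10,11,12,13,14,15}
step 4: y <- 2                       {3,4,5,6,7,8,9,10,11,12,13,14,15}
step 5: z <- (z + 2)                 {3,4,5,6,7,8,9,10,11,12,13,14,15}
step 6: eval (z < (2 + (tid // 3)))  {3,4,5,6,7,8,9,10,11,12,13,14,15}
step 7: y <- 2                       {9,10,11,12,13,14,15}
step 8: z <- (z + 2)                 {9,10,11,12,13,14,15}
step 9: eval (z < (2 + (tid // 3)))  {9,10,11,12,13,14,15}
step 10: y <- 2                       {15}
step 11: z <- (z + 2)                 {15}
step 12: eval (z < (2 + (tid // 3)))  {15}
step 13: x <- (max(6, y) + tid)       {0,1,2,3,4,5,6,7,8,9,10,11,12,13,14,15}

Answer: 14 steps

y: 0,1,2,2,2,2,2,2,2,2,2,2,2,2,2,2
z: 2,2,2,4,4,4,4,4,4,6,6,6,6,6,6,8
x: 6,7,8,9,10,11,12,13,14,15,16,17,18,19,20,21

steps = 14; useful = 143; efficiency = 143/224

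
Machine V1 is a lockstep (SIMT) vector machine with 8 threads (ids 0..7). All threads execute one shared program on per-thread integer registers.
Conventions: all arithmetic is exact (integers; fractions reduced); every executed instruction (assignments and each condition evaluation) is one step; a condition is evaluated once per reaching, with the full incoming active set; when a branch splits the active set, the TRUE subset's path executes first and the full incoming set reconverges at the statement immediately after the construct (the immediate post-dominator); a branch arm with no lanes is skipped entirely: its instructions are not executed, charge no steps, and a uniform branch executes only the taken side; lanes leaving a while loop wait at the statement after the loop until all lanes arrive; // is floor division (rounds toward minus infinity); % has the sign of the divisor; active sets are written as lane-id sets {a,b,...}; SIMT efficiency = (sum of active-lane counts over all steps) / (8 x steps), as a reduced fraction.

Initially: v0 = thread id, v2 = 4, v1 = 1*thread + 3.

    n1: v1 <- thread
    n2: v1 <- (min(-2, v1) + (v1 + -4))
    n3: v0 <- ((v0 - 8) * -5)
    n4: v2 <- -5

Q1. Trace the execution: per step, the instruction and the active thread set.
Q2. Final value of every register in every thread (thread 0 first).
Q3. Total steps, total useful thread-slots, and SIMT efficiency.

step 0: v1 <- thread                 {0,1,2,3,4,5,6,7}
step 1: v1 <- (min(-2, v1) + (v1 + -4)) {0,1,2,3,4,5,6,7}
step 2: v0 <- ((v0 - 8) * -5)        {0,1,2,3,4,5,6,7}
step 3: v2 <- -5                     {0,1,2,3,4,5,6,7}

Answer: 4 steps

v0: 40,35,30,25,20,15,10,5
v2: -5,-5,-5,-5,-5,-5,-5,-5
v1: -6,-5,-4,-3,-2,-1,0,1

steps = 4; useful = 32; efficiency = 32/32 = 1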